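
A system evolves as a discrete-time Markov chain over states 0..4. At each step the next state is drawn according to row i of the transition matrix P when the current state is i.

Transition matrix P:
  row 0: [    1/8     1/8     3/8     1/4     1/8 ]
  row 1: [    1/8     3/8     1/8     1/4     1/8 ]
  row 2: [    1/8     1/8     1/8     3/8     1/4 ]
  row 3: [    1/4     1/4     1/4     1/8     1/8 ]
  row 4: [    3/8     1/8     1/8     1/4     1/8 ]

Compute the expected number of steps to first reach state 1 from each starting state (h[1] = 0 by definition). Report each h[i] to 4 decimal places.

First-step conditioning: h[1] = 0; for i ≠ 1, h[i] = 1 + Σ_k P[i][k]·h[k].
  h[0] = 1 + 1/8·h[0] + 3/8·h[2] + 1/4·h[3] + 1/8·h[4]
  h[2] = 1 + 1/8·h[0] + 1/8·h[2] + 3/8·h[3] + 1/4·h[4]
  h[3] = 1 + 1/4·h[0] + 1/4·h[2] + 1/8·h[3] + 1/8·h[4]
  h[4] = 1 + 3/8·h[0] + 1/8·h[2] + 1/4·h[3] + 1/8·h[4]
Solving the 4×4 linear system over states ≠ 1 gives exactly h = [1492/233, 0, 1476/233, 1328/233, 1496/233] (h[1] = 0 is the target).

h = [6.4034, 0.0000, 6.3348, 5.6996, 6.4206]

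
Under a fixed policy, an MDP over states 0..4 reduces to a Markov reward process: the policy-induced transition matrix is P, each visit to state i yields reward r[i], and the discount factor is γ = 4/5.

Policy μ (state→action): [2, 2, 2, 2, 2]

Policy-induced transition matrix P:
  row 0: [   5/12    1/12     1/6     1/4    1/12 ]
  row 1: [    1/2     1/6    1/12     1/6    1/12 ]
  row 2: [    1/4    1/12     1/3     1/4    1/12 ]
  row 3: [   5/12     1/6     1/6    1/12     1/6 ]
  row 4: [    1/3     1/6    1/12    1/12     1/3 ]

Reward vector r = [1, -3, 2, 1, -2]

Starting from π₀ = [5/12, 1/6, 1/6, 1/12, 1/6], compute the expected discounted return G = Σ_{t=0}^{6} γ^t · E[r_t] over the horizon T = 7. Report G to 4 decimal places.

G = 0.8800

t=0: π = [0.4167, 0.1667, 0.1667, 0.0833, 0.1667], E[r] = 0.0000, γ^t·E[r] = 0.000000, running G = 0.000000
t=1: π = [0.3889, 0.1181, 0.1667, 0.1944, 0.1319], E[r] = 0.2986, γ^t·E[r] = 0.238889, running G = 0.238889
t=2: π = [0.3877, 0.1204, 0.1736, 0.1858, 0.1325], E[r] = 0.2946, γ^t·E[r] = 0.188519, running G = 0.427407
t=3: π = [0.3867, 0.1199, 0.1745, 0.1869, 0.1319], E[r] = 0.2991, γ^t·E[r] = 0.153160, running G = 0.580568
t=4: π = [0.3866, 0.1199, 0.1748, 0.1869, 0.1319], E[r] = 0.2995, γ^t·E[r] = 0.122673, running G = 0.703241
t=5: π = [0.3865, 0.1199, 0.1748, 0.1869, 0.1319], E[r] = 0.2996, γ^t·E[r] = 0.098180, running G = 0.801421
t=6: π = [0.3865, 0.1199, 0.1748, 0.1869, 0.1319], E[r] = 0.2996, γ^t·E[r] = 0.078549, running G = 0.879970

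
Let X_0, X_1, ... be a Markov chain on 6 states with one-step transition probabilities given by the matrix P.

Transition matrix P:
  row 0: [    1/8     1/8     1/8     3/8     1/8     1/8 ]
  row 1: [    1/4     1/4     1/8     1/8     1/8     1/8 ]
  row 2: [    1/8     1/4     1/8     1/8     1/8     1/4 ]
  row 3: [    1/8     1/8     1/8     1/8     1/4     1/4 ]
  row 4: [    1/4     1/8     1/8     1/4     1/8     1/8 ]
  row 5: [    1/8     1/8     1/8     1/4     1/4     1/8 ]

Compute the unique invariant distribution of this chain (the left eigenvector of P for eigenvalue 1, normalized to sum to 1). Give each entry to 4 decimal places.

π = [0.1666, 0.1607, 0.1250, 0.2090, 0.1720, 0.1667]

Balance equations π_j = Σ_i π_i·P[i][j]:
  π_0 = 1/8·π_0 + 1/4·π_1 + 1/8·π_2 + 1/8·π_3 + 1/4·π_4 + 1/8·π_5
  π_1 = 1/8·π_0 + 1/4·π_1 + 1/4·π_2 + 1/8·π_3 + 1/8·π_4 + 1/8·π_5
  π_2 = 1/8·π_0 + 1/8·π_1 + 1/8·π_2 + 1/8·π_3 + 1/8·π_4 + 1/8·π_5
  π_3 = 3/8·π_0 + 1/8·π_1 + 1/8·π_2 + 1/8·π_3 + 1/4·π_4 + 1/4·π_5
  π_4 = 1/8·π_0 + 1/8·π_1 + 1/8·π_2 + 1/4·π_3 + 1/8·π_4 + 1/4·π_5
  normalize: π_0 + π_1 + π_2 + π_3 + π_4 + π_5 = 1
Solving the linear system gives exactly π = [681/4088, 9/56, 1/8, 2563/12264, 703/4088, 2045/12264].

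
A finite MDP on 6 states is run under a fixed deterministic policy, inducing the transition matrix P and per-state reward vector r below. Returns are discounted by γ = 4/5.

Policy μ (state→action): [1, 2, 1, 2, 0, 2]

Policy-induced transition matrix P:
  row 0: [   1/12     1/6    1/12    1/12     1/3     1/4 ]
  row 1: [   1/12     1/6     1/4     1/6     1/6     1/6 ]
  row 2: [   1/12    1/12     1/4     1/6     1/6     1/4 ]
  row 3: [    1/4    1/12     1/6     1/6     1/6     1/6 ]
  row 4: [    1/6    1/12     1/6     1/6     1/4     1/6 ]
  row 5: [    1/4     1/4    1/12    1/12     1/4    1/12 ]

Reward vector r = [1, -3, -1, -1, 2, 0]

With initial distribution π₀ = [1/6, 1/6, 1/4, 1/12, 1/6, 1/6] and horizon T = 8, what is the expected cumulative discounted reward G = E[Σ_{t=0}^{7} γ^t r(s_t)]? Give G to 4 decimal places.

G = -0.7085

t=0: π = [0.1667, 0.1667, 0.2500, 0.0833, 0.1667, 0.1667], E[r] = -0.3333, γ^t·E[r] = -0.333333, running G = -0.333333
t=1: π = [0.1389, 0.1389, 0.1736, 0.1389, 0.2222, 0.1875], E[r] = -0.1458, γ^t·E[r] = -0.116667, running G = -0.450000
t=2: π = [0.1563, 0.1377, 0.1655, 0.1395, 0.2240, 0.1771], E[r] = -0.1140, γ^t·E[r] = -0.072963, running G = -0.522963
t=3: π = [0.1548, 0.1373, 0.1642, 0.1389, 0.2261, 0.1787], E[r] = -0.1081, γ^t·E[r] = -0.055333, running G = -0.578296
t=4: π = [0.1551, 0.1375, 0.1640, 0.1389, 0.2262, 0.1783], E[r] = -0.1078, γ^t·E[r] = -0.044138, running G = -0.622435
t=5: π = [0.1551, 0.1374, 0.1640, 0.1389, 0.2262, 0.1784], E[r] = -0.1077, γ^t·E[r] = -0.035285, running G = -0.657719
t=6: π = [0.1551, 0.1374, 0.1640, 0.1389, 0.2262, 0.1784], E[r] = -0.1077, γ^t·E[r] = -0.028227, running G = -0.685947
t=7: π = [0.1551, 0.1374, 0.1640, 0.1389, 0.2262, 0.1784], E[r] = -0.1077, γ^t·E[r] = -0.022582, running G = -0.708528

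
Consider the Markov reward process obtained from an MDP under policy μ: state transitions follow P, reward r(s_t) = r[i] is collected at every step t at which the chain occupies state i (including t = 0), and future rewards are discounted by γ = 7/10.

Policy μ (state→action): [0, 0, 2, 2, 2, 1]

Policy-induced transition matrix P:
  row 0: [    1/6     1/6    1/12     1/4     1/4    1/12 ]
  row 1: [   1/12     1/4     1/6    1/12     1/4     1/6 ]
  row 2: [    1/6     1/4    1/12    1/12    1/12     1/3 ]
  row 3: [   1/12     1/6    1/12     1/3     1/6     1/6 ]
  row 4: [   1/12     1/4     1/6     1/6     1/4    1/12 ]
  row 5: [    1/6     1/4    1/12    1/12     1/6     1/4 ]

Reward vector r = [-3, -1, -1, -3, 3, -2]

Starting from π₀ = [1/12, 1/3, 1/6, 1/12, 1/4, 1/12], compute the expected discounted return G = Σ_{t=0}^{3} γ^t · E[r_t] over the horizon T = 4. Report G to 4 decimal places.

t=0: π = [0.0833, 0.3333, 0.1667, 0.0833, 0.2500, 0.0833], E[r] = -0.4167, γ^t·E[r] = -0.416667, running G = -0.416667
t=1: π = [0.1111, 0.2361, 0.1319, 0.1389, 0.2083, 0.1736], E[r] = -0.8403, γ^t·E[r] = -0.588194, running G = -1.004861
t=2: π = [0.1181, 0.2292, 0.1204, 0.1539, 0.2020, 0.1765], E[r] = -0.9126, γ^t·E[r] = -0.447182, running G = -1.452043
t=3: π = [0.1179, 0.2273, 0.1193, 0.1583, 0.2024, 0.1748], E[r] = -0.9176, γ^t·E[r] = -0.314747, running G = -1.766790

G = -1.7668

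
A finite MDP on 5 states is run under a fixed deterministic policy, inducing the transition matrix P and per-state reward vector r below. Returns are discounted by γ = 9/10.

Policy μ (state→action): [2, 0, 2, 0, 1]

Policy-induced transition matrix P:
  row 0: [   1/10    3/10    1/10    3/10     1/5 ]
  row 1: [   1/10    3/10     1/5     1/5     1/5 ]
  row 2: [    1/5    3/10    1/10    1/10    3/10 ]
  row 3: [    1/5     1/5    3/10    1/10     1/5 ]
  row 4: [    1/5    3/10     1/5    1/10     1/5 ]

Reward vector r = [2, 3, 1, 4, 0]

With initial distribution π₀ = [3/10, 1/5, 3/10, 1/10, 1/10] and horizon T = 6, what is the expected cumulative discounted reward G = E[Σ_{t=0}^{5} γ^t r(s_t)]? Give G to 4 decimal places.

G = 9.2618

t=0: π = [0.3000, 0.2000, 0.3000, 0.1000, 0.1000], E[r] = 1.9000, γ^t·E[r] = 1.900000, running G = 1.900000
t=1: π = [0.1500, 0.2900, 0.1500, 0.1800, 0.2300], E[r] = 2.0400, γ^t·E[r] = 1.836000, running G = 3.736000
t=2: π = [0.1560, 0.2820, 0.1880, 0.1590, 0.2150], E[r] = 1.9820, γ^t·E[r] = 1.605420, running G = 5.341420
t=3: π = [0.1562, 0.2841, 0.1815, 0.1594, 0.2188], E[r] = 1.9838, γ^t·E[r] = 1.446190, running G = 6.787610
t=4: π = [0.1560, 0.2841, 0.1822, 0.1597, 0.2182], E[r] = 1.9849, γ^t·E[r] = 1.302286, running G = 8.089897
t=5: π = [0.1560, 0.2840, 0.1822, 0.1596, 0.2182], E[r] = 1.9847, γ^t·E[r] = 1.171916, running G = 9.261813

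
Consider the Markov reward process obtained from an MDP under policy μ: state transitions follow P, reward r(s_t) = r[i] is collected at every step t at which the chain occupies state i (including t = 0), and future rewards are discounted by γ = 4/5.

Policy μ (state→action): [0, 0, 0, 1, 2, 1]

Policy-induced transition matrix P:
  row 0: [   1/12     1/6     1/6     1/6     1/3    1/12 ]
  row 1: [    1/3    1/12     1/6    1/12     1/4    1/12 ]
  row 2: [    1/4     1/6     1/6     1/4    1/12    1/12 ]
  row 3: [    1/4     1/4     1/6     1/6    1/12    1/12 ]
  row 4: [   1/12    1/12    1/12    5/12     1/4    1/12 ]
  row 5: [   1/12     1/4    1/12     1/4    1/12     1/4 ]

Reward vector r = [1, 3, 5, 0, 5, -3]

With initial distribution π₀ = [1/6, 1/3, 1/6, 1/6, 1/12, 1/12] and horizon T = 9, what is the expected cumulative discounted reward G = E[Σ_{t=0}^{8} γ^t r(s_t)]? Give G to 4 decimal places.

t=0: π = [0.1667, 0.3333, 0.1667, 0.1667, 0.0833, 0.0833], E[r] = 2.1667, γ^t·E[r] = 2.166667, running G = 2.166667
t=1: π = [0.2222, 0.1528, 0.1528, 0.1806, 0.1944, 0.0972], E[r] = 2.1250, γ^t·E[r] = 1.700000, running G = 3.866667
t=2: π = [0.1771, 0.1609, 0.1424, 0.2234, 0.1968, 0.0995], E[r] = 2.0567, γ^t·E[r] = 1.316296, running G = 5.182963
t=3: π = [0.1845, 0.1638, 0.1420, 0.2226, 0.1872, 0.0999], E[r] = 2.0220, γ^t·E[r] = 1.035259, running G = 6.218222
t=4: π = [0.1850, 0.1643, 0.1427, 0.2200, 0.1880, 0.1000], E[r] = 2.0315, γ^t·E[r] = 0.832082, running G = 7.050305
t=5: π = [0.1849, 0.1640, 0.1427, 0.2202, 0.1883, 0.1000], E[r] = 2.0317, γ^t·E[r] = 0.665735, running G = 7.716040
t=6: π = [0.1848, 0.1640, 0.1426, 0.2203, 0.1883, 0.1000], E[r] = 2.0313, γ^t·E[r] = 0.532493, running G = 8.248533
t=7: π = [0.1848, 0.1640, 0.1426, 0.2203, 0.1882, 0.1000], E[r] = 2.0313, γ^t·E[r] = 0.425989, running G = 8.674522
t=8: π = [0.1848, 0.1640, 0.1426, 0.2203, 0.1882, 0.1000], E[r] = 2.0313, γ^t·E[r] = 0.340795, running G = 9.015317

G = 9.0153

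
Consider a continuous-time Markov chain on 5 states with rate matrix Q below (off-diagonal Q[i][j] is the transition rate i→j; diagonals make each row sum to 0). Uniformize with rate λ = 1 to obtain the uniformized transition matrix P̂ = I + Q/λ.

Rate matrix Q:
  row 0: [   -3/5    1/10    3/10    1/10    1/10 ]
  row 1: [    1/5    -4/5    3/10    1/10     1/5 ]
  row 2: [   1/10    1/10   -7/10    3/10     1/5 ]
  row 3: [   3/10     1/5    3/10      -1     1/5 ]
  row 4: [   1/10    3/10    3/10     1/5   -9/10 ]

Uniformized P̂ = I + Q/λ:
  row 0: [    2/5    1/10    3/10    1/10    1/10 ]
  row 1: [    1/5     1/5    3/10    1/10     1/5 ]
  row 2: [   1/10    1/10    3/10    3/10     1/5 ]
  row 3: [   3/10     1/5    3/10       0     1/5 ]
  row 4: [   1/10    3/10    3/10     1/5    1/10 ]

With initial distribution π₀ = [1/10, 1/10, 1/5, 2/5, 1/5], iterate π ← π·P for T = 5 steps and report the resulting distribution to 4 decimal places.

t=0: π = [0.1000, 0.1000, 0.2000, 0.4000, 0.2000]
t=1: π = [0.2200, 0.1900, 0.3000, 0.1200, 0.1700]
t=2: π = [0.2090, 0.1650, 0.3000, 0.1650, 0.1610]
t=3: π = [0.2122, 0.1652, 0.3000, 0.1596, 0.1630]
t=4: π = [0.2121, 0.1651, 0.3000, 0.1603, 0.1625]
t=5: π = [0.2122, 0.1650, 0.3000, 0.1602, 0.1625]

π = [0.2122, 0.1650, 0.3000, 0.1602, 0.1625]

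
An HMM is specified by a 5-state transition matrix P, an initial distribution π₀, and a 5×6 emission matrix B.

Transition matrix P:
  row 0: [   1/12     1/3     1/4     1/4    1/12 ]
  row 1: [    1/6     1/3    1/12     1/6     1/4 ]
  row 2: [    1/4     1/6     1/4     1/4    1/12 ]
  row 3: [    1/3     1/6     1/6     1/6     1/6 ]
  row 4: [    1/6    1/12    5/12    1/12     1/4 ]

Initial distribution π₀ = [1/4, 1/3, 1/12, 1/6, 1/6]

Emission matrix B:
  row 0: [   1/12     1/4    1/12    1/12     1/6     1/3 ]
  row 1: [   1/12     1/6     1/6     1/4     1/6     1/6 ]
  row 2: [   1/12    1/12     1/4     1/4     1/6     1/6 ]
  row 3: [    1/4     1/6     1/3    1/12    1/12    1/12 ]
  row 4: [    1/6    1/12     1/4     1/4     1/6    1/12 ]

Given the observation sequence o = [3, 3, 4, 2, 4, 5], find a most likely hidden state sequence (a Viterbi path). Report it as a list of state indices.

t=0: δ = [2.083e-02, 8.333e-02, 2.083e-02, 1.389e-02, 4.167e-02]  (obs o_0=3)
t=1: δ = [1.157e-03, 6.944e-03, 4.340e-03, 1.157e-03, 5.208e-03]  ψ = [1, 1, 4, 1, 1]  (obs o_1=3)
t=2: δ = [1.929e-04, 3.858e-04, 3.617e-04, 9.645e-05, 2.894e-04]  ψ = [1, 1, 4, 1, 1]  (obs o_2=4)
t=3: δ = [7.535e-06, 2.143e-05, 3.014e-05, 3.014e-05, 2.411e-05]  ψ = [2, 1, 4, 2, 1]  (obs o_3=2)
t=4: δ = [1.674e-06, 1.191e-06, 1.674e-06, 6.279e-07, 1.005e-06]  ψ = [3, 1, 4, 2, 4]  (obs o_4=4)
t=5: δ = [1.395e-07, 9.303e-08, 6.977e-08, 3.489e-08, 2.481e-08]  ψ = [2, 0, 0, 0, 1]  (obs o_5=5)
backtrack: best end state = 0; path = [1, 1, 1, 4, 2, 0]

path = [1, 1, 1, 4, 2, 0]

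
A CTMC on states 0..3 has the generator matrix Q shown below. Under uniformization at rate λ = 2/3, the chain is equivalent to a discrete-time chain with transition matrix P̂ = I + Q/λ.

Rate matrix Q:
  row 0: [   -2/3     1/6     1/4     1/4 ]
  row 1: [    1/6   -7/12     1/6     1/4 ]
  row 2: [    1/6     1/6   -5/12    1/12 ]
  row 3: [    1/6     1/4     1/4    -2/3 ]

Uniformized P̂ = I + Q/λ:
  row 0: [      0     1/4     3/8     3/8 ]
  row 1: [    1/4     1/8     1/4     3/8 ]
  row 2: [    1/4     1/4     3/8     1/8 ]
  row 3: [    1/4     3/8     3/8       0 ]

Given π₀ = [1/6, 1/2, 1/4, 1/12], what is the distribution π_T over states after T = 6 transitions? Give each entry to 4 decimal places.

t=0: π = [0.1667, 0.5000, 0.2500, 0.0833]
t=1: π = [0.2083, 0.1979, 0.3125, 0.2813]
t=2: π = [0.1979, 0.2604, 0.3503, 0.1914]
t=3: π = [0.2005, 0.2414, 0.3424, 0.2157]
t=4: π = [0.1999, 0.2468, 0.3448, 0.2085]
t=5: π = [0.2000, 0.2452, 0.3442, 0.2106]
t=6: π = [0.2000, 0.2457, 0.3443, 0.2100]

π = [0.2000, 0.2457, 0.3443, 0.2100]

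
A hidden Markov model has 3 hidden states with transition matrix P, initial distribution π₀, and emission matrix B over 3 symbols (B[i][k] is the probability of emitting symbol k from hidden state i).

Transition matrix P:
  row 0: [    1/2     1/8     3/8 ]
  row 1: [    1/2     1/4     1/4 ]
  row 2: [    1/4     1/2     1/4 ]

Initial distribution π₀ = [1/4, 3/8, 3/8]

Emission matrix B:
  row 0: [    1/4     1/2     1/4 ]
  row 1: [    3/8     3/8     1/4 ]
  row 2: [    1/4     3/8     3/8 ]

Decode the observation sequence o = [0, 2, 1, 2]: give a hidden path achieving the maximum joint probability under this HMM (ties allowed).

t=0: δ = [6.250e-02, 1.406e-01, 9.375e-02]  (obs o_0=0)
t=1: δ = [1.758e-02, 1.172e-02, 1.318e-02]  ψ = [1, 2, 1]  (obs o_1=2)
t=2: δ = [4.395e-03, 2.472e-03, 2.472e-03]  ψ = [0, 2, 0]  (obs o_2=1)
t=3: δ = [5.493e-04, 3.090e-04, 6.180e-04]  ψ = [0, 2, 0]  (obs o_3=2)
backtrack: best end state = 2; path = [1, 0, 0, 2]

path = [1, 0, 0, 2]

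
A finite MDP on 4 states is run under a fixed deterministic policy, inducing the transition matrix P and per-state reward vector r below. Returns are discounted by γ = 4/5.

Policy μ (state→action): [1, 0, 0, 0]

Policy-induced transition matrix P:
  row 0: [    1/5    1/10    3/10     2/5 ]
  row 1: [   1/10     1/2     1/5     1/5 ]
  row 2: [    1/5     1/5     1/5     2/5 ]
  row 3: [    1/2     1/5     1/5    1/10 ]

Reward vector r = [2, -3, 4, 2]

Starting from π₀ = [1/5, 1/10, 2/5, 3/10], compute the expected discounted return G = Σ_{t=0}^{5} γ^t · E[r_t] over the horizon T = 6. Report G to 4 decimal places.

t=0: π = [0.2000, 0.1000, 0.4000, 0.3000], E[r] = 2.3000, γ^t·E[r] = 2.300000, running G = 2.300000
t=1: π = [0.2800, 0.2100, 0.2200, 0.2900], E[r] = 1.3900, γ^t·E[r] = 1.112000, running G = 3.412000
t=2: π = [0.2660, 0.2350, 0.2280, 0.2710], E[r] = 1.2810, γ^t·E[r] = 0.819840, running G = 4.231840
t=3: π = [0.2578, 0.2439, 0.2266, 0.2717], E[r] = 1.2337, γ^t·E[r] = 0.631654, running G = 4.863494
t=4: π = [0.2571, 0.2474, 0.2258, 0.2697], E[r] = 1.2146, γ^t·E[r] = 0.497504, running G = 5.360999
t=5: π = [0.2562, 0.2485, 0.2257, 0.2696], E[r] = 1.2089, γ^t·E[r] = 0.396132, running G = 5.757131

G = 5.7571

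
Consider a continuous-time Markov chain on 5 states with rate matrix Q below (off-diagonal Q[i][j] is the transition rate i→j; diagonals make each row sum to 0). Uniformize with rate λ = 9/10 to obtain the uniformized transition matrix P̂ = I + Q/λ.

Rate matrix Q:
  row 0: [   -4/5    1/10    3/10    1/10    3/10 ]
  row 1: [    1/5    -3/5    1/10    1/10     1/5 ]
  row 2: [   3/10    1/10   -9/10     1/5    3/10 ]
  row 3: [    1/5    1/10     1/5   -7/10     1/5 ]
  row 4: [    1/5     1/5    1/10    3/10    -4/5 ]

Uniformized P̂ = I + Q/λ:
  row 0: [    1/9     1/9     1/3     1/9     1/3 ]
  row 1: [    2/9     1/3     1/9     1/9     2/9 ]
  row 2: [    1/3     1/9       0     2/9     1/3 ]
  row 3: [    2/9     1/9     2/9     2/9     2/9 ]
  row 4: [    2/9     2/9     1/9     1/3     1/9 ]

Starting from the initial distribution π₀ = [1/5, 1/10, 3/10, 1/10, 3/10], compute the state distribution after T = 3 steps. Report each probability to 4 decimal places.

t=0: π = [0.2000, 0.1000, 0.3000, 0.1000, 0.3000]
t=1: π = [0.2333, 0.1667, 0.1333, 0.2222, 0.2444]
t=2: π = [0.2111, 0.1753, 0.1728, 0.2049, 0.2358]
t=3: π = [0.2180, 0.1763, 0.1616, 0.2055, 0.2387]

π = [0.2180, 0.1763, 0.1616, 0.2055, 0.2387]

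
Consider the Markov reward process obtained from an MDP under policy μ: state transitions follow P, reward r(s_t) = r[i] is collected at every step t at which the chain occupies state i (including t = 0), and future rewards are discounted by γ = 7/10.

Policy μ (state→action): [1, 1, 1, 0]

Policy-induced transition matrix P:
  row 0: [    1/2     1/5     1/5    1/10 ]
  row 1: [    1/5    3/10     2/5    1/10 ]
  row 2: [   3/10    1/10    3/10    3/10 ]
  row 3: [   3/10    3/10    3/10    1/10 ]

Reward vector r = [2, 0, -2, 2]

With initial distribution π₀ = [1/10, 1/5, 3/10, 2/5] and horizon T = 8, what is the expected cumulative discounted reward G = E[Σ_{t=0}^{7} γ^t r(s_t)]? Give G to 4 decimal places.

G = 1.2292

t=0: π = [0.1000, 0.2000, 0.3000, 0.4000], E[r] = 0.4000, γ^t·E[r] = 0.400000, running G = 0.400000
t=1: π = [0.3000, 0.2300, 0.3100, 0.1600], E[r] = 0.3000, γ^t·E[r] = 0.210000, running G = 0.610000
t=2: π = [0.3370, 0.2080, 0.2930, 0.1620], E[r] = 0.4120, γ^t·E[r] = 0.201880, running G = 0.811880
t=3: π = [0.3466, 0.2077, 0.2871, 0.1586], E[r] = 0.4362, γ^t·E[r] = 0.149617, running G = 0.961497
t=4: π = [0.3486, 0.2079, 0.2861, 0.1574], E[r] = 0.4397, γ^t·E[r] = 0.105577, running G = 1.067073
t=5: π = [0.3489, 0.2079, 0.2859, 0.1572], E[r] = 0.4404, γ^t·E[r] = 0.074019, running G = 1.141092
t=6: π = [0.3490, 0.2079, 0.2859, 0.1572], E[r] = 0.4406, γ^t·E[r] = 0.051831, running G = 1.192923
t=7: π = [0.3490, 0.2079, 0.2859, 0.1572], E[r] = 0.4406, γ^t·E[r] = 0.036284, running G = 1.229208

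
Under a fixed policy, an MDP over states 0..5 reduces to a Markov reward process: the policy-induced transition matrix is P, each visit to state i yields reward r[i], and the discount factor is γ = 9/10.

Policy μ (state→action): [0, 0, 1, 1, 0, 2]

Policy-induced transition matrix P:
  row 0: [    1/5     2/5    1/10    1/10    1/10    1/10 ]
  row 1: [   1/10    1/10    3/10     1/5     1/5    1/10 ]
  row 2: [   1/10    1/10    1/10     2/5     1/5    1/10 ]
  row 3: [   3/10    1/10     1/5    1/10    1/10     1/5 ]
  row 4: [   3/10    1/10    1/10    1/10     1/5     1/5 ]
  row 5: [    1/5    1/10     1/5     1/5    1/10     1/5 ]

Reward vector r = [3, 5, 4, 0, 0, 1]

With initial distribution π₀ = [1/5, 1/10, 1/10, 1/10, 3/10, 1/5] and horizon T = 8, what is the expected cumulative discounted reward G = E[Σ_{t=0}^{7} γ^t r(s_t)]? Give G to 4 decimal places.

t=0: π = [0.2000, 0.1000, 0.1000, 0.1000, 0.3000, 0.2000], E[r] = 1.7000, γ^t·E[r] = 1.700000, running G = 1.700000
t=1: π = [0.2200, 0.1600, 0.1500, 0.1600, 0.1500, 0.1600], E[r] = 2.2200, γ^t·E[r] = 1.998000, running G = 3.698000
t=2: π = [0.2000, 0.1660, 0.1640, 0.1770, 0.1460, 0.1470], E[r] = 2.2330, γ^t·E[r] = 1.808730, running G = 5.506730
t=3: π = [0.1993, 0.1600, 0.1656, 0.1805, 0.1476, 0.1470], E[r] = 2.2073, γ^t·E[r] = 1.609122, running G = 7.115852
t=4: π = [0.2003, 0.1598, 0.1648, 0.1804, 0.1473, 0.1475], E[r] = 2.2062, γ^t·E[r] = 1.447494, running G = 8.563346
t=5: π = [0.2003, 0.1601, 0.1647, 0.1802, 0.1472, 0.1475], E[r] = 2.2078, γ^t·E[r] = 1.303703, running G = 9.867049
t=6: π = [0.2003, 0.1601, 0.1648, 0.1802, 0.1472, 0.1475], E[r] = 2.2078, γ^t·E[r] = 1.173340, running G = 11.040389
t=7: π = [0.2003, 0.1601, 0.1648, 0.1802, 0.1472, 0.1475], E[r] = 2.2078, γ^t·E[r] = 1.055965, running G = 12.096354

G = 12.0964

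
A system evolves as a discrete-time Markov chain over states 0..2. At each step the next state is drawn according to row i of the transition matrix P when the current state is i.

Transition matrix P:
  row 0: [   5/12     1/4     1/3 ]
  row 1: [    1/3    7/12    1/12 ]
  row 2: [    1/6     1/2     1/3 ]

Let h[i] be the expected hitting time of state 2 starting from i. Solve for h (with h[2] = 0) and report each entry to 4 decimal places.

First-step conditioning: h[2] = 0; for i ≠ 2, h[i] = 1 + Σ_k P[i][k]·h[k].
  h[0] = 1 + 5/12·h[0] + 1/4·h[1]
  h[1] = 1 + 1/3·h[0] + 7/12·h[1]
Solving the 2×2 linear system over states ≠ 2 gives exactly h = [96/23, 132/23, 0] (h[2] = 0 is the target).

h = [4.1739, 5.7391, 0.0000]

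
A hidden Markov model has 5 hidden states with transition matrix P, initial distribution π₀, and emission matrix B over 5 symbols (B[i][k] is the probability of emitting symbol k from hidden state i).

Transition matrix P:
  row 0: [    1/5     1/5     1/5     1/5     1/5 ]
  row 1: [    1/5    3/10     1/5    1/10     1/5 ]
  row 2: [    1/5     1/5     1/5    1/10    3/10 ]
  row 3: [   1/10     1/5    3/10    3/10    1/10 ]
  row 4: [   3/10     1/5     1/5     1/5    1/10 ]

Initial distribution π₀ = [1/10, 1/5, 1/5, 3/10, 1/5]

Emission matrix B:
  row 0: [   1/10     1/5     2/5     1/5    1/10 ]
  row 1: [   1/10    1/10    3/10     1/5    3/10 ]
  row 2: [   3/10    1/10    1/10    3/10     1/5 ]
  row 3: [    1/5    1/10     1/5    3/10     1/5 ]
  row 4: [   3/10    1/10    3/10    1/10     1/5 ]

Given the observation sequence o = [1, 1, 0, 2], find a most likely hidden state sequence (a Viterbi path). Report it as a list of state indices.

t=0: δ = [2.000e-02, 2.000e-02, 2.000e-02, 3.000e-02, 2.000e-02]  (obs o_0=1)
t=1: δ = [1.200e-03, 6.000e-04, 9.000e-04, 9.000e-04, 6.000e-04]  ψ = [4, 1, 3, 3, 2]  (obs o_1=1)
t=2: δ = [2.400e-05, 2.400e-05, 8.100e-05, 5.400e-05, 8.100e-05]  ψ = [0, 0, 3, 3, 2]  (obs o_2=0)
t=3: δ = [9.720e-06, 4.860e-06, 1.620e-06, 3.240e-06, 7.290e-06]  ψ = [4, 2, 2, 3, 2]  (obs o_3=2)
backtrack: best end state = 0; path = [3, 2, 4, 0]

path = [3, 2, 4, 0]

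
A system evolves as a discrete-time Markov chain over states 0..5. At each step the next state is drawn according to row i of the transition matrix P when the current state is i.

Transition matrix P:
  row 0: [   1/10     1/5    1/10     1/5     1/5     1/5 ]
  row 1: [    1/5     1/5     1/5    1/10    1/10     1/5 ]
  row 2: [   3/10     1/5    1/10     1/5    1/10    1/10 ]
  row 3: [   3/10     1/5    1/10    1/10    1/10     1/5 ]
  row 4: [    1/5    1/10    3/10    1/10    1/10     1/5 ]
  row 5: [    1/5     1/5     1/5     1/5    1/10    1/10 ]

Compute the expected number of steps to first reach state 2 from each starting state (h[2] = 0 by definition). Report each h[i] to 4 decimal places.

h = [6.1077, 5.5944, 0.0000, 6.2052, 5.0350, 5.6500]

First-step conditioning: h[2] = 0; for i ≠ 2, h[i] = 1 + Σ_k P[i][k]·h[k].
  h[0] = 1 + 1/10·h[0] + 1/5·h[1] + 1/5·h[3] + 1/5·h[4] + 1/5·h[5]
  h[1] = 1 + 1/5·h[0] + 1/5·h[1] + 1/10·h[3] + 1/10·h[4] + 1/5·h[5]
  h[3] = 1 + 3/10·h[0] + 1/5·h[1] + 1/10·h[3] + 1/10·h[4] + 1/5·h[5]
  h[4] = 1 + 1/5·h[0] + 1/10·h[1] + 1/10·h[3] + 1/10·h[4] + 1/5·h[5]
  h[5] = 1 + 1/5·h[0] + 1/5·h[1] + 1/5·h[3] + 1/10·h[4] + 1/10·h[5]
Solving the 5×5 linear system over states ≠ 2 gives exactly h = [32725/5358, 29975/5358, 0, 22165/3572, 17985/3572, 60545/10716] (h[2] = 0 is the target).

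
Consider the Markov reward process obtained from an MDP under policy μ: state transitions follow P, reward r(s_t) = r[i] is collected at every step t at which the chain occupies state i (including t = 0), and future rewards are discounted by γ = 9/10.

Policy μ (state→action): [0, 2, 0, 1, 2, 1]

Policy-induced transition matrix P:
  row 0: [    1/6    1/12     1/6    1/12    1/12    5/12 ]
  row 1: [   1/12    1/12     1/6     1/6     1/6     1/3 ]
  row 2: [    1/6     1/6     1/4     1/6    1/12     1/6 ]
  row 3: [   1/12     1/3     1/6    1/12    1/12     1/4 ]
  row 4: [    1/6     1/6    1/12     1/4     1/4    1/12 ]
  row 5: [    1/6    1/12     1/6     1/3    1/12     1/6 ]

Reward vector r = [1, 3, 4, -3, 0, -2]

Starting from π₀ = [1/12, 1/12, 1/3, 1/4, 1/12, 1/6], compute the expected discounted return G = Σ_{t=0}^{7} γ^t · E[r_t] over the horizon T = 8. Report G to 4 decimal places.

G = 1.9860

t=0: π = [0.0833, 0.0833, 0.3333, 0.2500, 0.0833, 0.1667], E[r] = 0.5833, γ^t·E[r] = 0.583333, running G = 0.583333
t=1: π = [0.1389, 0.1806, 0.1875, 0.1736, 0.1042, 0.2153], E[r] = 0.4792, γ^t·E[r] = 0.431250, running G = 1.014583
t=2: π = [0.1372, 0.1510, 0.1736, 0.1852, 0.1157, 0.2373], E[r] = 0.2546, γ^t·E[r] = 0.206250, running G = 1.220833
t=3: π = [0.1386, 0.1537, 0.1715, 0.1890, 0.1152, 0.2319], E[r] = 0.2550, γ^t·E[r] = 0.185906, running G = 1.406740
t=4: π = [0.1381, 0.1545, 0.1714, 0.1876, 0.1153, 0.2331], E[r] = 0.2579, γ^t·E[r] = 0.169209, running G = 1.575948
t=5: π = [0.1382, 0.1541, 0.1713, 0.1880, 0.1154, 0.2330], E[r] = 0.2560, γ^t·E[r] = 0.151168, running G = 1.727117
t=6: π = [0.1382, 0.1542, 0.1713, 0.1879, 0.1154, 0.2329], E[r] = 0.2565, γ^t·E[r] = 0.136291, running G = 1.863407
t=7: π = [0.1382, 0.1542, 0.1713, 0.1879, 0.1154, 0.2330], E[r] = 0.2564, γ^t·E[r] = 0.122627, running G = 1.986035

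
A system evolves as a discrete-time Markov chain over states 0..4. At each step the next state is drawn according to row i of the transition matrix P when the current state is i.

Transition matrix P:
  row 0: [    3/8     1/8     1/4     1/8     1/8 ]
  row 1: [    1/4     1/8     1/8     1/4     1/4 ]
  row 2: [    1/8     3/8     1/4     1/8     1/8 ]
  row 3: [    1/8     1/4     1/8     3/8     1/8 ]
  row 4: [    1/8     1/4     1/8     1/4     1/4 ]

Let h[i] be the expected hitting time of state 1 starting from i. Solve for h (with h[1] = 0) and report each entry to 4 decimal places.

First-step conditioning: h[1] = 0; for i ≠ 1, h[i] = 1 + Σ_k P[i][k]·h[k].
  h[0] = 1 + 3/8·h[0] + 1/4·h[2] + 1/8·h[3] + 1/8·h[4]
  h[2] = 1 + 1/8·h[0] + 1/4·h[2] + 1/8·h[3] + 1/8·h[4]
  h[3] = 1 + 1/8·h[0] + 1/8·h[2] + 3/8·h[3] + 1/8·h[4]
  h[4] = 1 + 1/8·h[0] + 1/8·h[2] + 1/4·h[3] + 1/4·h[4]
Solving the 4×4 linear system over states ≠ 1 gives exactly h = [32/7, 0, 24/7, 4, 4] (h[1] = 0 is the target).

h = [4.5714, 0.0000, 3.4286, 4.0000, 4.0000]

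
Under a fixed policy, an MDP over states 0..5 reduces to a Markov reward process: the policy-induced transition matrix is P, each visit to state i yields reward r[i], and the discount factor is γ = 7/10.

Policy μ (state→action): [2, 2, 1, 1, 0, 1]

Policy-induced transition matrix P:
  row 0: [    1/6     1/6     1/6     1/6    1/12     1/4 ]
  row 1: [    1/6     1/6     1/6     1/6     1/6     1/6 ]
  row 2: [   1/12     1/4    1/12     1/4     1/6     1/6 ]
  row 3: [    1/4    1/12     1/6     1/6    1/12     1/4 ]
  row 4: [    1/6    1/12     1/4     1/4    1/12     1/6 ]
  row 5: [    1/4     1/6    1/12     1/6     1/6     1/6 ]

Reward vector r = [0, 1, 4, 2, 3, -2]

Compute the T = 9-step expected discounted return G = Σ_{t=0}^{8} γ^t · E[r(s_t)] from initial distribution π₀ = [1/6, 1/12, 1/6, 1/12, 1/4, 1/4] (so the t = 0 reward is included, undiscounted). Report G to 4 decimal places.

t=0: π = [0.1667, 0.0833, 0.1667, 0.0833, 0.2500, 0.2500], E[r] = 1.1667, γ^t·E[r] = 1.166667, running G = 1.166667
t=1: π = [0.1806, 0.1528, 0.1528, 0.2014, 0.1250, 0.1875], E[r] = 1.1667, γ^t·E[r] = 0.816667, running G = 1.983333
t=2: π = [0.1863, 0.1522, 0.1487, 0.1898, 0.1244, 0.1985], E[r] = 1.1030, γ^t·E[r] = 0.540475, running G = 2.523808
t=3: π = [0.1866, 0.1529, 0.1481, 0.1894, 0.1250, 0.1980], E[r] = 1.1030, γ^t·E[r] = 0.378316, running G = 2.902124
t=4: π = [0.1866, 0.1528, 0.1482, 0.1894, 0.1249, 0.1980], E[r] = 1.1033, γ^t·E[r] = 0.264911, running G = 3.167034
t=5: π = [0.1866, 0.1528, 0.1482, 0.1894, 0.1249, 0.1980], E[r] = 1.1033, γ^t·E[r] = 0.185437, running G = 3.352471
t=6: π = [0.1866, 0.1528, 0.1482, 0.1894, 0.1249, 0.1980], E[r] = 1.1033, γ^t·E[r] = 0.129806, running G = 3.482278
t=7: π = [0.1866, 0.1528, 0.1482, 0.1894, 0.1249, 0.1980], E[r] = 1.1033, γ^t·E[r] = 0.090864, running G = 3.573142
t=8: π = [0.1866, 0.1528, 0.1482, 0.1894, 0.1249, 0.1980], E[r] = 1.1033, γ^t·E[r] = 0.063605, running G = 3.636747

G = 3.6367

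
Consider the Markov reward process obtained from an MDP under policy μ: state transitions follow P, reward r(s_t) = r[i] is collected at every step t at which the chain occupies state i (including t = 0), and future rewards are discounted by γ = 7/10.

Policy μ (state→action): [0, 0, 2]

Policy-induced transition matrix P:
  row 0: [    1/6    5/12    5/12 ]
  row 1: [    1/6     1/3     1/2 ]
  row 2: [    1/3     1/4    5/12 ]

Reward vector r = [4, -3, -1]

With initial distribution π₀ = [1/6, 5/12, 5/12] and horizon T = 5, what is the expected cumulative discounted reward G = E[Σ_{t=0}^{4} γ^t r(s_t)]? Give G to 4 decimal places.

t=0: π = [0.1667, 0.4167, 0.4167], E[r] = -1.0000, γ^t·E[r] = -1.000000, running G = -1.000000
t=1: π = [0.2361, 0.3125, 0.4514], E[r] = -0.4444, γ^t·E[r] = -0.311111, running G = -1.311111
t=2: π = [0.2419, 0.3154, 0.4427], E[r] = -0.4213, γ^t·E[r] = -0.206435, running G = -1.517546
t=3: π = [0.2405, 0.3166, 0.4429], E[r] = -0.4309, γ^t·E[r] = -0.147813, running G = -1.665359
t=4: π = [0.2405, 0.3165, 0.4430], E[r] = -0.4305, γ^t·E[r] = -0.103353, running G = -1.768712

G = -1.7687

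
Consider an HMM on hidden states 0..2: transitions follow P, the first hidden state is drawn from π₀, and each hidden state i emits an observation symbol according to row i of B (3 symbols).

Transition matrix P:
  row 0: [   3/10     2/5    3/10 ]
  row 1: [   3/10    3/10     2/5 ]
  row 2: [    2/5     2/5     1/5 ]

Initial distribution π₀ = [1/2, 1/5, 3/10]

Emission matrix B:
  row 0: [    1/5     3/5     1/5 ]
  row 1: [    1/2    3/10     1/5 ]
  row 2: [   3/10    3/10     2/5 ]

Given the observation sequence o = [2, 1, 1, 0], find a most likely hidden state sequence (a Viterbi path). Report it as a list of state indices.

t=0: δ = [1.000e-01, 4.000e-02, 1.200e-01]  (obs o_0=2)
t=1: δ = [2.880e-02, 1.440e-02, 9.000e-03]  ψ = [2, 2, 0]  (obs o_1=1)
t=2: δ = [5.184e-03, 3.456e-03, 2.592e-03]  ψ = [0, 0, 0]  (obs o_2=1)
t=3: δ = [3.110e-04, 1.037e-03, 4.666e-04]  ψ = [0, 0, 0]  (obs o_3=0)
backtrack: best end state = 1; path = [2, 0, 0, 1]

path = [2, 0, 0, 1]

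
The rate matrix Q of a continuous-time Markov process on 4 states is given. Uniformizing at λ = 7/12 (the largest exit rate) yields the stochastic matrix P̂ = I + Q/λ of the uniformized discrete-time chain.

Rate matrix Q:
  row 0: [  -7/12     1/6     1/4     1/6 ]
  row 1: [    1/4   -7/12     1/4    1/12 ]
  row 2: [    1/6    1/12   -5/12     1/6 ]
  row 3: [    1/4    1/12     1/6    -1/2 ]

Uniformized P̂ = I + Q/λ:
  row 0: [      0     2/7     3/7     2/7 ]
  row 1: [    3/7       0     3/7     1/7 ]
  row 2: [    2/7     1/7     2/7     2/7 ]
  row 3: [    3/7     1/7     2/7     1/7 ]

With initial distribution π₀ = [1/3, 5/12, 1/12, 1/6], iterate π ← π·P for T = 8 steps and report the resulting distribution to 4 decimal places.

π = [0.2653, 0.1582, 0.3462, 0.2302]

t=0: π = [0.3333, 0.4167, 0.0833, 0.1667]
t=1: π = [0.2738, 0.1310, 0.3929, 0.2024]
t=2: π = [0.2551, 0.1633, 0.3435, 0.2381]
t=3: π = [0.2702, 0.1560, 0.3455, 0.2284]
t=4: π = [0.2634, 0.1592, 0.3466, 0.2308]
t=5: π = [0.2662, 0.1578, 0.3461, 0.2300]
t=6: π = [0.2651, 0.1583, 0.3463, 0.2303]
t=7: π = [0.2655, 0.1581, 0.3462, 0.2302]
t=8: π = [0.2653, 0.1582, 0.3462, 0.2302]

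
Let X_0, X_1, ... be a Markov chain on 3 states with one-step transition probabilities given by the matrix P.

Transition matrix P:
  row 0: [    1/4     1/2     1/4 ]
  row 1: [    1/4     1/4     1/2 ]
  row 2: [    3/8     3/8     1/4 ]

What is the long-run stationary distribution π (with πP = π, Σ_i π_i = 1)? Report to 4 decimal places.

Balance equations π_j = Σ_i π_i·P[i][j]:
  π_0 = 1/4·π_0 + 1/4·π_1 + 3/8·π_2
  π_1 = 1/2·π_0 + 1/4·π_1 + 3/8·π_2
  normalize: π_0 + π_1 + π_2 = 1
Solving the linear system gives exactly π = [12/41, 15/41, 14/41].

π = [0.2927, 0.3659, 0.3415]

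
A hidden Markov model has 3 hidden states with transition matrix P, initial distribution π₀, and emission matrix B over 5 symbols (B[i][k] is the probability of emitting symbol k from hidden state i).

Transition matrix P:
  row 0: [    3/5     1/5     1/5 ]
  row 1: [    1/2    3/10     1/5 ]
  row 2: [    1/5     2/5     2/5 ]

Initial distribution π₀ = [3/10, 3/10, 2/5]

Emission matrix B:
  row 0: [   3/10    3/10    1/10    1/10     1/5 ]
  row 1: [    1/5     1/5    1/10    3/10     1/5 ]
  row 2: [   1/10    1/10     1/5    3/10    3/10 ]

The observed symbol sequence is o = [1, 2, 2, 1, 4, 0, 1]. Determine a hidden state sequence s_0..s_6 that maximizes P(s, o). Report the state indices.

t=0: δ = [9.000e-02, 6.000e-02, 4.000e-02]  (obs o_0=1)
t=1: δ = [5.400e-03, 1.800e-03, 3.600e-03]  ψ = [0, 0, 0]  (obs o_1=2)
t=2: δ = [3.240e-04, 1.440e-04, 2.880e-04]  ψ = [0, 2, 2]  (obs o_2=2)
t=3: δ = [5.832e-05, 2.304e-05, 1.152e-05]  ψ = [0, 2, 2]  (obs o_3=1)
t=4: δ = [6.998e-06, 2.333e-06, 3.499e-06]  ψ = [0, 0, 0]  (obs o_4=4)
t=5: δ = [1.260e-06, 2.799e-07, 1.400e-07]  ψ = [0, 0, 0]  (obs o_5=0)
t=6: δ = [2.267e-07, 5.039e-08, 2.519e-08]  ψ = [0, 0, 0]  (obs o_6=1)
backtrack: best end state = 0; path = [0, 0, 0, 0, 0, 0, 0]

path = [0, 0, 0, 0, 0, 0, 0]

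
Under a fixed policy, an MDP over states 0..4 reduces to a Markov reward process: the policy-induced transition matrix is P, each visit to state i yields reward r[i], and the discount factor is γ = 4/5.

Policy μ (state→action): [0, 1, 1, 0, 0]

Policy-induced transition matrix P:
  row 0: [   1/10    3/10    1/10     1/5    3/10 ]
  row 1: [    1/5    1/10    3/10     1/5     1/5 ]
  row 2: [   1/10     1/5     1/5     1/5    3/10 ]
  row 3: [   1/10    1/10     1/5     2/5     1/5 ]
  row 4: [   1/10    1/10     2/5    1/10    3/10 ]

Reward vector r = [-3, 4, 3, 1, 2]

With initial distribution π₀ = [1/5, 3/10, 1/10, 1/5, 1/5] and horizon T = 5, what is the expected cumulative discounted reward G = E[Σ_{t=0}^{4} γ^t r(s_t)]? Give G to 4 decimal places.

t=0: π = [0.2000, 0.3000, 0.1000, 0.2000, 0.2000], E[r] = 1.5000, γ^t·E[r] = 1.500000, running G = 1.500000
t=1: π = [0.1300, 0.1500, 0.2500, 0.2200, 0.2500], E[r] = 1.6800, γ^t·E[r] = 1.344000, running G = 2.844000
t=2: π = [0.1150, 0.1510, 0.2520, 0.2190, 0.2630], E[r] = 1.7600, γ^t·E[r] = 1.126400, running G = 3.970400
t=3: π = [0.1151, 0.1482, 0.2562, 0.2175, 0.2630], E[r] = 1.7596, γ^t·E[r] = 0.900915, running G = 4.871315
t=4: π = [0.1148, 0.1486, 0.2559, 0.2172, 0.2634], E[r] = 1.7619, γ^t·E[r] = 0.721670, running G = 5.592985

G = 5.5930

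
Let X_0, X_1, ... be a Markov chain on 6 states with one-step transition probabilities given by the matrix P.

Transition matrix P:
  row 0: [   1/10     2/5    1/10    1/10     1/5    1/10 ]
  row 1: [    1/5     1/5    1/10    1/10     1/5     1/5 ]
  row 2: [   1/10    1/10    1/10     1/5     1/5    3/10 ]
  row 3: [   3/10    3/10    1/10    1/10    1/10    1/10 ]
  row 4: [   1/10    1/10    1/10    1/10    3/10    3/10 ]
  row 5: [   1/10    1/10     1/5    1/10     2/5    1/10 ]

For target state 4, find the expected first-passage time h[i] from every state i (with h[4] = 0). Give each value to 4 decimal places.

First-step conditioning: h[4] = 0; for i ≠ 4, h[i] = 1 + Σ_k P[i][k]·h[k].
  h[0] = 1 + 1/10·h[0] + 2/5·h[1] + 1/10·h[2] + 1/10·h[3] + 1/10·h[5]
  h[1] = 1 + 1/5·h[0] + 1/5·h[1] + 1/10·h[2] + 1/10·h[3] + 1/5·h[5]
  h[2] = 1 + 1/10·h[0] + 1/10·h[1] + 1/10·h[2] + 1/5·h[3] + 3/10·h[5]
  h[3] = 1 + 3/10·h[0] + 3/10·h[1] + 1/10·h[2] + 1/10·h[3] + 1/10·h[5]
  h[5] = 1 + 1/10·h[0] + 1/10·h[1] + 1/5·h[2] + 1/10·h[3] + 1/10·h[5]
Solving the 5×5 linear system over states ≠ 4 gives exactly h = [60455/13216, 14865/3304, 14745/3304, 8325/1652, 0, 48515/13216] (h[4] = 0 is the target).

h = [4.5744, 4.4991, 4.4628, 5.0393, 0.0000, 3.6709]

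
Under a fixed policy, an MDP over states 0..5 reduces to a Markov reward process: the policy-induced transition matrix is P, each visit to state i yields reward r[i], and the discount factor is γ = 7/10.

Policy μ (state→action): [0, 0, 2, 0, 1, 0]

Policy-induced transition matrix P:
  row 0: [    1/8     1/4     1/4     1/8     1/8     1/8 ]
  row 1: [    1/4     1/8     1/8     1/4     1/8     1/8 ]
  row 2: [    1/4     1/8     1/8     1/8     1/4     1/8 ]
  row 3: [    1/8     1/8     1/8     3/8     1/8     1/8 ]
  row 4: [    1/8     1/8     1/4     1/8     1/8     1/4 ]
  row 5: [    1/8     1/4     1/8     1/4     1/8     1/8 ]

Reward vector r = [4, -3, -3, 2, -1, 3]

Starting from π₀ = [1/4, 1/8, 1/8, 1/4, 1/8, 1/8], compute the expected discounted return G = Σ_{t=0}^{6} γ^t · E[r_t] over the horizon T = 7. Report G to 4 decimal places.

G = 1.7709

t=0: π = [0.2500, 0.1250, 0.1250, 0.2500, 0.1250, 0.1250], E[r] = 1.0000, γ^t·E[r] = 1.000000, running G = 1.000000
t=1: π = [0.1563, 0.1719, 0.1719, 0.2188, 0.1406, 0.1406], E[r] = 0.3125, γ^t·E[r] = 0.218750, running G = 1.218750
t=2: π = [0.1680, 0.1621, 0.1621, 0.2188, 0.1465, 0.1426], E[r] = 0.4180, γ^t·E[r] = 0.204805, running G = 1.423555
t=3: π = [0.1655, 0.1638, 0.1643, 0.2178, 0.1453, 0.1433], E[r] = 0.3979, γ^t·E[r] = 0.136497, running G = 1.560051
t=4: π = [0.1660, 0.1636, 0.1638, 0.2178, 0.1455, 0.1432], E[r] = 0.4013, γ^t·E[r] = 0.096354, running G = 1.656405
t=5: π = [0.1659, 0.1636, 0.1639, 0.2178, 0.1455, 0.1432], E[r] = 0.4007, γ^t·E[r] = 0.067339, running G = 1.723743
t=6: π = [0.1659, 0.1636, 0.1639, 0.2178, 0.1455, 0.1432], E[r] = 0.4008, γ^t·E[r] = 0.047150, running G = 1.770893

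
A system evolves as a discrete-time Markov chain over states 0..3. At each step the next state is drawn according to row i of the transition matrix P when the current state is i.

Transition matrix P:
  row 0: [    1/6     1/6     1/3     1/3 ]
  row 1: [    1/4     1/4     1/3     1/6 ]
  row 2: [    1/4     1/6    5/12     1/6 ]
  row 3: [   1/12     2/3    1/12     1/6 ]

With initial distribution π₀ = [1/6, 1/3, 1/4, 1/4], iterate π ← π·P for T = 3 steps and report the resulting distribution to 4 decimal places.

t=0: π = [0.1667, 0.3333, 0.2500, 0.2500]
t=1: π = [0.1944, 0.3194, 0.2917, 0.1944]
t=2: π = [0.2014, 0.2905, 0.3090, 0.1991]
t=3: π = [0.2000, 0.2904, 0.3093, 0.2002]

π = [0.2000, 0.2904, 0.3093, 0.2002]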